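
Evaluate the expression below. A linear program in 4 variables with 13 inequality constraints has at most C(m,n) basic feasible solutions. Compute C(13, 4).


Each vertex corresponds to some choice of n active constraints out of m, so the number of vertices is at most C(m, n) = m! / (n!(m-n)!).
m = 13, n = 4
Numerator: 13 * 12 * 11 * 10
Denominator: 4! = 24
C(13, 4) = 715


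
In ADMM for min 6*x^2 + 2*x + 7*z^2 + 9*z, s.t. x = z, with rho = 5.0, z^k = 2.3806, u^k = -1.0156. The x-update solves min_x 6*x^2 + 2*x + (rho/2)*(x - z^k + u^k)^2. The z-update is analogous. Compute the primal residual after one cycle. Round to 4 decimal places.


ADMM iteration with rho = 5.0, z^k = 2.3806, u^k = -1.0156
Step 1: x-update.
Minimize 6*x^2 + 2*x + (5.0/2)*(x - 2.3806 - 1.0156)^2
FOC: (2*6 + 5.0)*x = -2 + 5.0*(2.3806 + 1.0156)
x^{k+1} = 0.8812
Step 2: z-update.
Minimize 7*z^2 + 9*z + (5.0/2)*(0.8812 - z - 1.0156)^2
FOC: (2*7 + 5.0)*z = -9 + 5.0*(0.8812 - 1.0156)
z^{k+1} = -0.509
Step 3: u-update.
u^{k+1} = -1.0156 + 0.8812 + 0.509 = 0.3747
Step 4: Primal residual = |0.8812 + 0.509| = 1.3903


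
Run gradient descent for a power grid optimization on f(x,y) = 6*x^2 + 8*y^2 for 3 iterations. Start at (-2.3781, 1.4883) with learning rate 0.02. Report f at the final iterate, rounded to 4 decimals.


Gradient descent on f(x,y) = 6*x^2 + 8*y^2.
Starting point: (-2.3781, 1.4883), alpha = 0.02
Step 1: grad_x = 2*6*-2.3781 = -28.5372, grad_y = 2*8*1.4883 = 23.8128
  x_1 = -2.3781 - 0.02*-28.5372 = -1.8074
  y_1 = 1.4883 - 0.02*23.8128 = 1.012
Step 2: grad_x = 2*6*-1.8074 = -21.6883, grad_y = 2*8*1.012 = 16.1927
  x_2 = -1.8074 - 0.02*-21.6883 = -1.3736
  y_2 = 1.012 - 0.02*16.1927 = 0.6882
Step 3: grad_x = 2*6*-1.3736 = -16.4831, grad_y = 2*8*0.6882 = 11.011
  x_3 = -1.3736 - 0.02*-16.4831 = -1.0439
  y_3 = 0.6882 - 0.02*11.011 = 0.468
f(-1.0439, 0.468) = 6*(-1.0439)^2 + 8*0.468^2 = 8.2907


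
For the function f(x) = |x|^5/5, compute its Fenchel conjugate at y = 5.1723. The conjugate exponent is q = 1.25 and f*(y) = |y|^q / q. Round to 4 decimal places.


The conjugate exponent q satisfies 1/p + 1/q = 1.
p = 5, so q = 5/(5 - 1) = 1.25
|y|^q = 5.1723^1.25 = 7.8002
f*(5.1723) = 7.8002 / 1.25 = 6.2401


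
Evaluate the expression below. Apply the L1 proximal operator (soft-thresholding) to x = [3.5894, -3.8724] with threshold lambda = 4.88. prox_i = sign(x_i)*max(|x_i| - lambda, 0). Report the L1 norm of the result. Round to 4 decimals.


Soft-thresholding with lambda = 4.88:
prox(3.5894) = sign(3.5894)*max(|3.5894| - 4.88, 0) = 0.0
prox(-3.8724) = sign(-3.8724)*max(|-3.8724| - 4.88, 0) = 0.0
prox(x) = [0.0, 0.0]
||prox(x)||_1 = 0.0 + 0.0 = 0.0


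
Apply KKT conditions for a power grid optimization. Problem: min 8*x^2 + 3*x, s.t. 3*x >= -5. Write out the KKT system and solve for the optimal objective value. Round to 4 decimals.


Step 1: Try lambda = 0 (constraint inactive).
Stationarity: 2*8*x + 3 = 0
x* = -3/(2*8) = -0.1875
Check constraint: 3*-0.1875 = -0.5625 >= -5 -- satisfied.
Step 2: Compute optimal value.
f(x*) = 8*(-0.1875)^2 + 3*(-0.1875) = -0.2813


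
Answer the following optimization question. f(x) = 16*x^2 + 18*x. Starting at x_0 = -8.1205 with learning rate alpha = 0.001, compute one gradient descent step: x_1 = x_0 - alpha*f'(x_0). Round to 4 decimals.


We compute the gradient at x_0 and apply the update.
f'(x) = 32*x + 18
f'(-8.1205) = 32*-8.1205 + 18 = -241.856
x_1 = -8.1205 - 0.001*-241.856 = -7.8786


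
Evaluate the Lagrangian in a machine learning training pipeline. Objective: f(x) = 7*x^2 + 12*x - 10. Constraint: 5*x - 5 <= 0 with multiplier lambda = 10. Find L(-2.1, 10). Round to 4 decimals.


Step 1: Evaluate f(x).
f(-2.1) = 7*(-2.1)^2 + 12*(-2.1) - 10 = -4.33
Step 2: Evaluate g(x).
g(-2.1) = 5*-2.1 - 5 = -15.5
Step 3: Compute Lagrangian.
L = -4.33 + 10*-15.5 = -159.33


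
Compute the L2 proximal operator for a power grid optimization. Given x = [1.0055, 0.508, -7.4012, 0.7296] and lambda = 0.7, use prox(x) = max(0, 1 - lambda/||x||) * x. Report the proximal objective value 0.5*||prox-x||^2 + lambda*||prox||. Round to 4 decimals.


Step 1: Compute ||x||.
||x|| = 7.5219
Step 2: Compute scaling factor.
scale = max(0, 1 - 0.7/7.5219) = 0.9069
Step 3: prox(x) = [0.9119, 0.4607, -6.7124, 0.6617]
||prox(x)|| = 6.8219
Step 4: Proximal objective.
0.5*||prox-x||^2 = 0.245
lambda*||prox|| = 4.7753
Total = 5.0203


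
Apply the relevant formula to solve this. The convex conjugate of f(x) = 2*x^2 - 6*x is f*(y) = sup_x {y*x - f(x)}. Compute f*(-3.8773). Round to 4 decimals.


f*(y) = sup_x {y*x - a*x^2 - b*x} = sup_x {(y-b)*x - a*x^2}
FOC: (y - b) - 2a*x = 0 => x* = (y - b)/(2a)
x* = (-3.8773 + 6)/(2*2) = 0.5307
f*(-3.8773) = (y-b)^2/(4a) = (-3.8773 + 6)^2/(4*2)
= 4.5059/8 = 0.5632


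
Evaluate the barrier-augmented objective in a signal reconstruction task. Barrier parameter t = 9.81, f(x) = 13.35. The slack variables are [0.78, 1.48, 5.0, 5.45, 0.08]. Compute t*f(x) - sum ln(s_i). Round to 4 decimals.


Step 1: Compute log-barrier.
ln values: [-0.2485, 0.392, 1.6094, 1.6956, -2.5257]
phi = -(-0.2485 + 0.392 + 1.6094 + 1.6956 - 2.5257) = -0.9229
Step 2: Compute augmented objective.
t*f(x) = 9.81*13.35 = 130.9635
Total = 130.9635 - 0.9229 = 130.0406


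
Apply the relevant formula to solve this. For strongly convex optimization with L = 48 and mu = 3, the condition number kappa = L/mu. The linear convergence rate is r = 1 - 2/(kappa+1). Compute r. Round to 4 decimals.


Step 1: Compute the condition number.
kappa = L/mu = 48/3 = 16.0
Step 2: Compute the convergence rate.
r = 1 - 2/(kappa + 1) = 1 - 2*mu/(L + mu) = (L - mu)/(L + mu) = 45/51 = 0.8824


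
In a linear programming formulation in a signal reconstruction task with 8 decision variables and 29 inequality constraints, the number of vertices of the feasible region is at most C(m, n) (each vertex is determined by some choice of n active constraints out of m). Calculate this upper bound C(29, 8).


Each vertex corresponds to some choice of n active constraints out of m, so the number of vertices is at most C(m, n) = m! / (n!(m-n)!).
m = 29, n = 8
Numerator: 29 * 28 * 27 * 26 * 25 * 24 * 23 * 22
Denominator: 8! = 40320
C(29, 8) = 4292145


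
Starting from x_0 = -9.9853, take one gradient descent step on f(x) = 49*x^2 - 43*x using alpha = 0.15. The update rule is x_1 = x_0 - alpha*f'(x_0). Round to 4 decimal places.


We compute the gradient at x_0 and apply the update.
f'(x) = 98*x - 43
f'(-9.9853) = 98*-9.9853 - 43 = -1021.5594
x_1 = -9.9853 - 0.15*-1021.5594 = 143.2486


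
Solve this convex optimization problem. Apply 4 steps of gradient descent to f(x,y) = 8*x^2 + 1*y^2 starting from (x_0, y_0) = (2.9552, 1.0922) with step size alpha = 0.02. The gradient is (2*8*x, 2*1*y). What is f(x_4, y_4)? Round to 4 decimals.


Gradient descent on f(x,y) = 8*x^2 + 1*y^2.
Starting point: (2.9552, 1.0922), alpha = 0.02
Step 1: grad_x = 2*8*2.9552 = 47.2832, grad_y = 2*1*1.0922 = 2.1844
  x_1 = 2.9552 - 0.02*47.2832 = 2.0095
  y_1 = 1.0922 - 0.02*2.1844 = 1.0485
Step 2: grad_x = 2*8*2.0095 = 32.1526, grad_y = 2*1*1.0485 = 2.097
  x_2 = 2.0095 - 0.02*32.1526 = 1.3665
  y_2 = 1.0485 - 0.02*2.097 = 1.0066
Step 3: grad_x = 2*8*1.3665 = 21.8638, grad_y = 2*1*1.0066 = 2.0131
  x_3 = 1.3665 - 0.02*21.8638 = 0.9292
  y_3 = 1.0066 - 0.02*2.0131 = 0.9663
Step 4: grad_x = 2*8*0.9292 = 14.8674, grad_y = 2*1*0.9663 = 1.9326
  x_4 = 0.9292 - 0.02*14.8674 = 0.6319
  y_4 = 0.9663 - 0.02*1.9326 = 0.9277
f(0.6319, 0.9277) = 8*0.6319^2 + 1*0.9277^2 = 4.0545


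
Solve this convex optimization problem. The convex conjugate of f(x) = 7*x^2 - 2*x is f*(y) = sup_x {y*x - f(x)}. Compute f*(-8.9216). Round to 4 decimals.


f*(y) = sup_x {y*x - a*x^2 - b*x} = sup_x {(y-b)*x - a*x^2}
FOC: (y - b) - 2a*x = 0 => x* = (y - b)/(2a)
x* = (-8.9216 + 2)/(2*7) = -0.4944
f*(-8.9216) = (y-b)^2/(4a) = (-8.9216 + 2)^2/(4*7)
= 47.9085/28 = 1.711


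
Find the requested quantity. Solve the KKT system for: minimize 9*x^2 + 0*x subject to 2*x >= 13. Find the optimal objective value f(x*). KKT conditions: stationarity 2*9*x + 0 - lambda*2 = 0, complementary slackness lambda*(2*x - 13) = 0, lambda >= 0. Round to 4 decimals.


Step 1: Try lambda = 0 (constraint inactive).
x_unc = 0/(2*9) = 0.0
Check: 2*0.0 = 0.0 < 13 -- violated!
Step 2: Constraint must be active: 2*x = 13
x* = 13/2 = 6.5
lambda = (2*9*6.5 + 0)/2 = 58.5
Step 3: Compute optimal value.
f(x*) = 9*6.5^2 + 0*6.5 = 380.25


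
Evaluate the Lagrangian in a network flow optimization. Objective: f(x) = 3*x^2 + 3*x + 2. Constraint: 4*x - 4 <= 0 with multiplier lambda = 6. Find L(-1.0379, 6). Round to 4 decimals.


Step 1: Evaluate f(x).
f(-1.0379) = 3*(-1.0379)^2 + 3*(-1.0379) + 2 = 2.118
Step 2: Evaluate g(x).
g(-1.0379) = 4*-1.0379 - 4 = -8.1516
Step 3: Compute Lagrangian.
L = 2.118 + 6*-8.1516 = -46.7916


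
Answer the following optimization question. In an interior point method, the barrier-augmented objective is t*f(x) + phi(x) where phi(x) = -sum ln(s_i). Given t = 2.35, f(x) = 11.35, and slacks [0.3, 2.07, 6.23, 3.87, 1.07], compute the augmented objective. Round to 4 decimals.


Step 1: Compute log-barrier.
ln values: [-1.204, 0.7275, 1.8294, 1.3533, 0.0677]
phi = -(-1.204 + 0.7275 + 1.8294 + 1.3533 + 0.0677) = -2.7739
Step 2: Compute augmented objective.
t*f(x) = 2.35*11.35 = 26.6725
Total = 26.6725 - 2.7739 = 23.8986


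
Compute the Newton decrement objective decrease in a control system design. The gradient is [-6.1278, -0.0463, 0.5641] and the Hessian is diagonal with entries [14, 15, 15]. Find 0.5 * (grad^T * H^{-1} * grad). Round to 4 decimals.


Step 1: H is diagonal, so H^(-1) * g = [-0.4377, -0.0031, 0.0376].
Step 2: g^T H^(-1) g = sum_i g_i^2 / H_ii
  = (-6.1278)^2/14 + (-0.0463)^2/15 + (0.5641)^2/15
  = 2.6821 + 0.0001 + 0.0212 = 2.7035
Step 3: Objective decrease = 0.5 * g^T H^(-1) g = 1.3517


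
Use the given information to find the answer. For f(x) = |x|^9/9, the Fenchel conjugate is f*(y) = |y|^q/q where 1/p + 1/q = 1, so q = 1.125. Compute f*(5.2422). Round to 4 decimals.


The conjugate exponent q satisfies 1/p + 1/q = 1.
p = 9, so q = 9/(9 - 1) = 1.125
|y|^q = 5.2422^1.125 = 6.4484
f*(5.2422) = 6.4484 / 1.125 = 5.7319


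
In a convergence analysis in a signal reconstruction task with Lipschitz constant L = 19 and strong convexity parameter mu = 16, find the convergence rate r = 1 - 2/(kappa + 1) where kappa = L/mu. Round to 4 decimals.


Step 1: Compute the condition number.
kappa = L/mu = 19/16 = 1.1875
Step 2: Compute the convergence rate.
r = 1 - 2/(kappa + 1) = 1 - 2*mu/(L + mu) = (L - mu)/(L + mu) = 3/35 = 0.0857


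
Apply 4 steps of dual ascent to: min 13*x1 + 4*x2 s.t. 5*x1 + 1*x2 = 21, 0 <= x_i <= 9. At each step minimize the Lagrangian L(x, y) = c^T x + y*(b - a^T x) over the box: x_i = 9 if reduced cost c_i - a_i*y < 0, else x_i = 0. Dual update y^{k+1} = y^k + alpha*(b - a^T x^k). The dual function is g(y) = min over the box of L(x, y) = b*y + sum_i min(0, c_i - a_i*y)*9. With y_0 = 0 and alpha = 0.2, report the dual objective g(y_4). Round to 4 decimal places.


Dual ascent for LP: min 13*x1 + 4*x2, 5*x1 + 1*x2 = 21, 0 <= x_i <= 9
Step 1: y^k = 0.0, reduced costs: (13.0, 4.0)
  x^k = (0.0, 0.0), subgradient = b - a^T x = 21.0
  y^{k+1} = 0.0 + 0.2*21.0 = 4.2
Step 2: y^k = 4.2, reduced costs: (-8.0, -0.2)
  x^k = (9.0, 9.0), subgradient = b - a^T x = -33.0
  y^{k+1} = 4.2 + 0.2*-33.0 = -2.4
Step 3: y^k = -2.4, reduced costs: (25.0, 6.4)
  x^k = (0.0, 0.0), subgradient = b - a^T x = 21.0
  y^{k+1} = -2.4 + 0.2*21.0 = 1.8
Step 4: y^k = 1.8, reduced costs: (4.0, 2.2)
  x^k = (0.0, 0.0), subgradient = b - a^T x = 21.0
  y^{k+1} = 1.8 + 0.2*21.0 = 6.0
Dual objective at y_4 = 6.0: reduced costs (-17.0, -2.0), box minimizer x = (9.0, 9.0)
g(y_4) = b*y + (c1 - a1*y)*x1 + (c2 - a2*y)*x2 = 21*6.0 + (-17.0)*9.0 + (-2.0)*9.0 = 126.0 - 153.0 - 18.0 = -45.0


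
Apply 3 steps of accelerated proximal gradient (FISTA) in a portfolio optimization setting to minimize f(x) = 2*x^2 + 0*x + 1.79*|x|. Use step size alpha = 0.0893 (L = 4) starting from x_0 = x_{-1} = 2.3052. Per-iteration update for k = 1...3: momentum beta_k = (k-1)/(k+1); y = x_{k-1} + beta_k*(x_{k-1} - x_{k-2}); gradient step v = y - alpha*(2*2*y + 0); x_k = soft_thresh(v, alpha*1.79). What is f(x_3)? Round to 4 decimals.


FISTA on f(x) = 2*x^2 + 0*x + 1.79*|x|
L = 4, alpha = 0.0893
Iteration 1: beta = 0.0, y = 2.3052 + 0.0*(2.3052 - 2.3052) = 2.3052
  grad(y) = 9.2208, v = y - alpha*grad = 1.4818
  prox(v) = soft_thresh(1.4818, 0.1598) = 1.3219
Iteration 2: beta = 0.3333, y = 1.3219 + 0.3333*(1.3219 - 2.3052) = 0.9942
  grad(y) = 3.9767, v = y - alpha*grad = 0.6391
  prox(v) = soft_thresh(0.6391, 0.1598) = 0.4792
Iteration 3: beta = 0.5, y = 0.4792 + 0.5*(0.4792 - 1.3219) = 0.0579
  grad(y) = 0.2314, v = y - alpha*grad = 0.0372
  prox(v) = soft_thresh(0.0372, 0.1598) = 0.0
f(x_3) = 2*0.0^2 + 0*0.0 + 1.79*|0.0| = 0.0


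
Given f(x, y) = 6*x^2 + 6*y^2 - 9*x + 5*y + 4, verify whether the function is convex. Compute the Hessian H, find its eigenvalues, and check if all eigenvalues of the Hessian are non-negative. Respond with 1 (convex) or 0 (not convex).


The Hessian of f(x,y) = 6*x^2 + 6*y^2 - 9*x + 5*y + 4 is:
H = [[12, 0], [0, 12]]
Trace = 12 + 12 = 24
Determinant = 12*12 - (0)^2 = 144
Discriminant = (24)^2 - 4*144 = 0.0
Eigenvalues: lambda_1 = 12.0, lambda_2 = 12.0
The function is convex.

1


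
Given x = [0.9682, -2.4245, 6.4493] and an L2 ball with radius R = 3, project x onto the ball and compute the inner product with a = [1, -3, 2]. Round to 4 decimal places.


Step 1: Compute ||x|| (intermediates to 6 decimals).
||x|| = sqrt(0.9682^2 + (-2.4245)^2 + 6.4493^2) = 6.957664
Step 2: Project.
Since ||x|| > R, scale = R/||x|| = 3/6.957664 = 0.431179, proj(x) = scale * x
proj(x) = [0.417468, -1.045393, 2.780803]
Step 3: Dot product.
a^T * proj(x) = 1*0.417468 - 3*(-1.045393) + 2*2.780803 = 9.1153


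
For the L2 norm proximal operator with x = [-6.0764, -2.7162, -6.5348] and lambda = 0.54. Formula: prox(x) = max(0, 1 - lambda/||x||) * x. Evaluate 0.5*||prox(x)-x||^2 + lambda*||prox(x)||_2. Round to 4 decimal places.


Step 1: Compute ||x||.
||x|| = 9.3276
Step 2: Compute scaling factor.
scale = max(0, 1 - 0.54/9.3276) = 0.9421
Step 3: prox(x) = [-5.7246, -2.559, -6.1565]
||prox(x)|| = 8.7876
Step 4: Proximal objective.
0.5*||prox-x||^2 = 0.1458
lambda*||prox|| = 4.7453
Total = 4.8911


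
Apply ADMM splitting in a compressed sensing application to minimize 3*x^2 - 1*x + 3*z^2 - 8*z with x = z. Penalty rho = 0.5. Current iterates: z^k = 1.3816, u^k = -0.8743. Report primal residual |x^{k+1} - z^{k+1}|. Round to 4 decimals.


ADMM iteration with rho = 0.5, z^k = 1.3816, u^k = -0.8743
Step 1: x-update.
Minimize 3*x^2 - 1*x + (0.5/2)*(x - 1.3816 - 0.8743)^2
FOC: (2*3 + 0.5)*x = 1 + 0.5*(1.3816 + 0.8743)
x^{k+1} = 0.3274
Step 2: z-update.
Minimize 3*z^2 - 8*z + (0.5/2)*(0.3274 - z - 0.8743)^2
FOC: (2*3 + 0.5)*z = 8 + 0.5*(0.3274 - 0.8743)
z^{k+1} = 1.1887
Step 3: u-update.
u^{k+1} = -0.8743 + 0.3274 - 1.1887 = -1.7356
Step 4: Primal residual = |0.3274 - 1.1887| = 0.8613


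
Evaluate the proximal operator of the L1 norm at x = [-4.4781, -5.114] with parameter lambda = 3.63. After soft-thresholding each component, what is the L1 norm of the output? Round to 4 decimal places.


Soft-thresholding with lambda = 3.63:
prox(-4.4781) = sign(-4.4781)*max(|-4.4781| - 3.63, 0) = -0.8481
prox(-5.114) = sign(-5.114)*max(|-5.114| - 3.63, 0) = -1.484
prox(x) = [-0.8481, -1.484]
||prox(x)||_1 = 0.8481 + 1.484 = 2.3321


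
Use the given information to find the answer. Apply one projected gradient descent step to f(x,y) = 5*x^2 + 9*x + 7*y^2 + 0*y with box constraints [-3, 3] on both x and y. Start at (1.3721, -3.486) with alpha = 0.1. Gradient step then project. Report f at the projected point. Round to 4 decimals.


Step 1: Compute gradient at (1.3721, -3.486).
grad_x = 2*5*1.3721 + 9 = 22.721
grad_y = 2*7*-3.486 + 0 = -48.804
Step 2: Gradient step.
x_raw = 1.3721 - 0.1*22.721 = -0.9
y_raw = -3.486 - 0.1*-48.804 = 1.3944
Step 3: Project onto [-3, 3].
x_proj = clip(-0.9) = -0.9
y_proj = clip(1.3944) = 1.3944
Step 4: Evaluate f.
f(-0.9, 1.3944) = 9.5605


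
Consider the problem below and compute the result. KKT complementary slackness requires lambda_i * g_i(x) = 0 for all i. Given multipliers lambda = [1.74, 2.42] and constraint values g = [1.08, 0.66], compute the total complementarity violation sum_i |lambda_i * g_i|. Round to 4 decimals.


KKT complementary slackness check:
lambda_1 * g_1 = 1.74 * 1.08 = 1.8792
lambda_2 * g_2 = 2.42 * 0.66 = 1.5972
Total violation = 1.8792 + 1.5972 = 3.4764


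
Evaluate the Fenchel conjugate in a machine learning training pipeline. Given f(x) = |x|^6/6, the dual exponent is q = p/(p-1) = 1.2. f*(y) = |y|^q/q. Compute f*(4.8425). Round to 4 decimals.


The conjugate exponent q satisfies 1/p + 1/q = 1.
p = 6, so q = 6/(6 - 1) = 1.2
|y|^q = 4.8425^1.2 = 6.6387
f*(4.8425) = 6.6387 / 1.2 = 5.5323


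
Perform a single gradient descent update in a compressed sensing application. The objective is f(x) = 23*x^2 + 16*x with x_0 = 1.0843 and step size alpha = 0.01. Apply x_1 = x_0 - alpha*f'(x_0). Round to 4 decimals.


We compute the gradient at x_0 and apply the update.
f'(x) = 46*x + 16
f'(1.0843) = 46*1.0843 + 16 = 65.8778
x_1 = 1.0843 - 0.01*65.8778 = 0.4255


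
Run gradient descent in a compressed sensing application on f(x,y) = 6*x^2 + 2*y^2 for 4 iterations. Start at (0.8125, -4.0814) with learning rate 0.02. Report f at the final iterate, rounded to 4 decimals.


Gradient descent on f(x,y) = 6*x^2 + 2*y^2.
Starting point: (0.8125, -4.0814), alpha = 0.02
Step 1: grad_x = 2*6*0.8125 = 9.75, grad_y = 2*2*-4.0814 = -16.3256
  x_1 = 0.8125 - 0.02*9.75 = 0.6175
  y_1 = -4.0814 - 0.02*-16.3256 = -3.7549
Step 2: grad_x = 2*6*0.6175 = 7.41, grad_y = 2*2*-3.7549 = -15.0196
  x_2 = 0.6175 - 0.02*7.41 = 0.4693
  y_2 = -3.7549 - 0.02*-15.0196 = -3.4545
Step 3: grad_x = 2*6*0.4693 = 5.6316, grad_y = 2*2*-3.4545 = -13.818
  x_3 = 0.4693 - 0.02*5.6316 = 0.3567
  y_3 = -3.4545 - 0.02*-13.818 = -3.1781
Step 4: grad_x = 2*6*0.3567 = 4.28, grad_y = 2*2*-3.1781 = -12.7125
  x_4 = 0.3567 - 0.02*4.28 = 0.2711
  y_4 = -3.1781 - 0.02*-12.7125 = -2.9239
f(0.2711, -2.9239) = 6*0.2711^2 + 2*(-2.9239)^2 = 17.5391


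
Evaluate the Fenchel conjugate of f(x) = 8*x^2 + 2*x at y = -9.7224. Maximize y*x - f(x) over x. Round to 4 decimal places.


f*(y) = sup_x {y*x - a*x^2 - b*x} = sup_x {(y-b)*x - a*x^2}
FOC: (y - b) - 2a*x = 0 => x* = (y - b)/(2a)
x* = (-9.7224 - 2)/(2*8) = -0.7327
f*(-9.7224) = (y-b)^2/(4a) = (-9.7224 - 2)^2/(4*8)
= 137.4147/32 = 4.2942


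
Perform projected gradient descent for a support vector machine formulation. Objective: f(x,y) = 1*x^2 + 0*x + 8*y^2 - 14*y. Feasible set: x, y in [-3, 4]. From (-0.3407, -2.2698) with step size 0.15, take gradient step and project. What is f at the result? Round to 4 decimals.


Step 1: Compute gradient at (-0.3407, -2.2698).
grad_x = 2*1*-0.3407 + 0 = -0.6814
grad_y = 2*8*-2.2698 - 14 = -50.3168
Step 2: Gradient step.
x_raw = -0.3407 - 0.15*-0.6814 = -0.2385
y_raw = -2.2698 - 0.15*-50.3168 = 5.2777
Step 3: Project onto [-3, 4].
x_proj = clip(-0.2385) = -0.2385
y_proj = clip(5.2777) = 4.0
Step 4: Evaluate f.
f(-0.2385, 4.0) = 72.0569


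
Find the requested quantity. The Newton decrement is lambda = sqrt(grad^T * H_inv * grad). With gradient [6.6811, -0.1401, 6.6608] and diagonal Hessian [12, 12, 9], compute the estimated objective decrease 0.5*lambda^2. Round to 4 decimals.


Step 1: H is diagonal, so H^(-1) * g = [0.5568, -0.0117, 0.7401].
Step 2: g^T H^(-1) g = sum_i g_i^2 / H_ii
  = (6.6811)^2/12 + (-0.1401)^2/12 + (6.6608)^2/9
  = 3.7198 + 0.0016 + 4.9296 = 8.651
Step 3: Objective decrease = 0.5 * g^T H^(-1) g = 4.3255


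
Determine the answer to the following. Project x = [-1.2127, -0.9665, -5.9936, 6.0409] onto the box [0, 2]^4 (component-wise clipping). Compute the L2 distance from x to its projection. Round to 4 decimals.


Project each component onto [0, 2].
clip(-1.2127) = 0.0, clip(-0.9665) = 0.0, clip(-5.9936) = 0.0, clip(6.0409) = 2.0
Projection = [0.0, 0.0, 0.0, 2.0]
Squared diffs: [1.4706, 0.9341, 35.9232, 16.3289]
Distance = sqrt(54.6568) = 7.393


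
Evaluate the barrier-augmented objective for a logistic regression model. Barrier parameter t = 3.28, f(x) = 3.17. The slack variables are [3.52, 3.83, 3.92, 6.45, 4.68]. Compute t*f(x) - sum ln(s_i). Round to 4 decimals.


Step 1: Compute log-barrier.
ln values: [1.2585, 1.3429, 1.3661, 1.8641, 1.5433]
phi = -(1.2585 + 1.3429 + 1.3661 + 1.8641 + 1.5433) = -7.3748
Step 2: Compute augmented objective.
t*f(x) = 3.28*3.17 = 10.3976
Total = 10.3976 - 7.3748 = 3.0228


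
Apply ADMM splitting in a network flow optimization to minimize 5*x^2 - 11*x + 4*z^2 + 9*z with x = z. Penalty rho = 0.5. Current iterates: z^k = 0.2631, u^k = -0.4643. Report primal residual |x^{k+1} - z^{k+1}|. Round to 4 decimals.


ADMM iteration with rho = 0.5, z^k = 0.2631, u^k = -0.4643
Step 1: x-update.
Minimize 5*x^2 - 11*x + (0.5/2)*(x - 0.2631 - 0.4643)^2
FOC: (2*5 + 0.5)*x = 11 + 0.5*(0.2631 + 0.4643)
x^{k+1} = 1.0823
Step 2: z-update.
Minimize 4*z^2 + 9*z + (0.5/2)*(1.0823 - z - 0.4643)^2
FOC: (2*4 + 0.5)*z = -9 + 0.5*(1.0823 - 0.4643)
z^{k+1} = -1.0225
Step 3: u-update.
u^{k+1} = -0.4643 + 1.0823 + 1.0225 = 1.6404
Step 4: Primal residual = |1.0823 + 1.0225| = 2.1047


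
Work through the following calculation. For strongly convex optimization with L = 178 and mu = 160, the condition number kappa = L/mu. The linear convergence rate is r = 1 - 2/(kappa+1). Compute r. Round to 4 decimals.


Step 1: Compute the condition number.
kappa = L/mu = 178/160 = 1.1125
Step 2: Compute the convergence rate.
r = 1 - 2/(kappa + 1) = 1 - 2*mu/(L + mu) = (L - mu)/(L + mu) = 18/338 = 0.0533


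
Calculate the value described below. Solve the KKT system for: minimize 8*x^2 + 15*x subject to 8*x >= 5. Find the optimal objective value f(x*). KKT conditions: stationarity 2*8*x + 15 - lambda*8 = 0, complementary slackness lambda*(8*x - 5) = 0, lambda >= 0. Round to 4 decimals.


Step 1: Try lambda = 0 (constraint inactive).
x_unc = -15/(2*8) = -0.9375
Check: 8*-0.9375 = -7.5 < 5 -- violated!
Step 2: Constraint must be active: 8*x = 5
x* = 5/8 = 0.625
lambda = (2*8*0.625 + 15)/8 = 3.125
Step 3: Compute optimal value.
f(x*) = 8*0.625^2 + 15*0.625 = 12.5


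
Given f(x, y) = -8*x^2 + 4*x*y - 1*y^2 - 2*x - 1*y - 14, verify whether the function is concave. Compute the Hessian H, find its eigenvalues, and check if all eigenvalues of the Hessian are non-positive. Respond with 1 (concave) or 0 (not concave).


The Hessian of f(x,y) = -8*x^2 + 4*x*y - 1*y^2 - 2*x - 1*y - 14 is:
H = [[-16, 4], [4, -2]]
Trace = -16 - 2 = -18
Determinant = -16*-2 - (4)^2 = 16
Discriminant = (-18)^2 - 4*16 = 260.0
Eigenvalues: lambda_1 = -17.0623, lambda_2 = -0.9377
The function is concave.

1


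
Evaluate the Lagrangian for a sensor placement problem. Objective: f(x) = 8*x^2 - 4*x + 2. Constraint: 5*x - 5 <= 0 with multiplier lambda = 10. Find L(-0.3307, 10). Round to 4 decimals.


Step 1: Evaluate f(x).
f(-0.3307) = 8*(-0.3307)^2 - 4*(-0.3307) + 2 = 4.1977
Step 2: Evaluate g(x).
g(-0.3307) = 5*-0.3307 - 5 = -6.6535
Step 3: Compute Lagrangian.
L = 4.1977 + 10*-6.6535 = -62.3373


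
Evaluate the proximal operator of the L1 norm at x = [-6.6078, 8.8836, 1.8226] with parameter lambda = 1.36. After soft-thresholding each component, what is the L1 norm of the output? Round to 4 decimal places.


Soft-thresholding with lambda = 1.36:
prox(-6.6078) = sign(-6.6078)*max(|-6.6078| - 1.36, 0) = -5.2478
prox(8.8836) = sign(8.8836)*max(|8.8836| - 1.36, 0) = 7.5236
prox(1.8226) = sign(1.8226)*max(|1.8226| - 1.36, 0) = 0.4626
prox(x) = [-5.2478, 7.5236, 0.4626]
||prox(x)||_1 = 5.2478 + 7.5236 + 0.4626 = 13.234


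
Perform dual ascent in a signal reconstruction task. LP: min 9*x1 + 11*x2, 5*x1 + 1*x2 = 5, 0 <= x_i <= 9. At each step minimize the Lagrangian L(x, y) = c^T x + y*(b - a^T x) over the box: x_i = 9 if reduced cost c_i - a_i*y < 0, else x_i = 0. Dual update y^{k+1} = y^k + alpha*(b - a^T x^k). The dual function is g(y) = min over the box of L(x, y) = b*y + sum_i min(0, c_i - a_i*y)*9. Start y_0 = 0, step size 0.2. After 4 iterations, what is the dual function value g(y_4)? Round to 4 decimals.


Dual ascent for LP: min 9*x1 + 11*x2, 5*x1 + 1*x2 = 5, 0 <= x_i <= 9
Step 1: y^k = 0.0, reduced costs: (9.0, 11.0)
  x^k = (0.0, 0.0), subgradient = b - a^T x = 5.0
  y^{k+1} = 0.0 + 0.2*5.0 = 1.0
Step 2: y^k = 1.0, reduced costs: (4.0, 10.0)
  x^k = (0.0, 0.0), subgradient = b - a^T x = 5.0
  y^{k+1} = 1.0 + 0.2*5.0 = 2.0
Step 3: y^k = 2.0, reduced costs: (-1.0, 9.0)
  x^k = (9.0, 0.0), subgradient = b - a^T x = -40.0
  y^{k+1} = 2.0 + 0.2*-40.0 = -6.0
Step 4: y^k = -6.0, reduced costs: (39.0, 17.0)
  x^k = (0.0, 0.0), subgradient = b - a^T x = 5.0
  y^{k+1} = -6.0 + 0.2*5.0 = -5.0
Dual objective at y_4 = -5.0: reduced costs (34.0, 16.0), box minimizer x = (0.0, 0.0)
g(y_4) = b*y + (c1 - a1*y)*x1 + (c2 - a2*y)*x2 = 5*(-5.0) + 34.0*0.0 + 16.0*0.0 = -25.0 + 0.0 + 0.0 = -25.0


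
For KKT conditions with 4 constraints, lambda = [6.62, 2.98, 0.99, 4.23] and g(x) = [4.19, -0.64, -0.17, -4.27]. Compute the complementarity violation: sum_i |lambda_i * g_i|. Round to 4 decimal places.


KKT complementary slackness check:
lambda_1 * g_1 = 6.62 * 4.19 = 27.7378
lambda_2 * g_2 = 2.98 * -0.64 = -1.9072
lambda_3 * g_3 = 0.99 * -0.17 = -0.1683
lambda_4 * g_4 = 4.23 * -4.27 = -18.0621
Total violation = 27.7378 + 1.9072 + 0.1683 + 18.0621 = 47.8754


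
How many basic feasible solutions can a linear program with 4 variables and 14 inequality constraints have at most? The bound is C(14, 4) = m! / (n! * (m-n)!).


Each vertex corresponds to some choice of n active constraints out of m, so the number of vertices is at most C(m, n) = m! / (n!(m-n)!).
m = 14, n = 4
Numerator: 14 * 13 * 12 * 11
Denominator: 4! = 24
C(14, 4) = 1001


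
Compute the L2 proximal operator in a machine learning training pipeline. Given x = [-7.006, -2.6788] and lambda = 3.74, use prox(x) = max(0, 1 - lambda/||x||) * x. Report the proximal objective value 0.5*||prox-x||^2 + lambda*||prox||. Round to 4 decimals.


Step 1: Compute ||x||.
||x|| = 7.5007
Step 2: Compute scaling factor.
scale = max(0, 1 - 3.74/7.5007) = 0.5014
Step 3: prox(x) = [-3.5127, -1.3431]
||prox(x)|| = 3.7607
Step 4: Proximal objective.
0.5*||prox-x||^2 = 6.9938
lambda*||prox|| = 14.065
Total = 21.0587


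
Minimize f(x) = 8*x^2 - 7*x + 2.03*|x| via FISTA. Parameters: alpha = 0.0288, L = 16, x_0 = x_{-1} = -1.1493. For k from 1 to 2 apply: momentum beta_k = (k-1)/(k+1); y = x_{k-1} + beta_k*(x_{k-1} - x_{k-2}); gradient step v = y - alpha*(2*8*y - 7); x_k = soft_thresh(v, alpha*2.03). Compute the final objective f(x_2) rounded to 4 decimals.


FISTA on f(x) = 8*x^2 - 7*x + 2.03*|x|
L = 16, alpha = 0.0288
Iteration 1: beta = 0.0, y = -1.1493 + 0.0*(-1.1493 + 1.1493) = -1.1493
  grad(y) = -25.3888, v = y - alpha*grad = -0.4181
  prox(v) = soft_thresh(-0.4181, 0.0585) = -0.3596
Iteration 2: beta = 0.3333, y = -0.3596 + 0.3333*(-0.3596 + 1.1493) = -0.0964
  grad(y) = -8.5427, v = y - alpha*grad = 0.1496
  prox(v) = soft_thresh(0.1496, 0.0585) = 0.0911
f(x_2) = 8*0.0911^2 - 7*0.0911 + 2.03*|0.0911| = -0.3865


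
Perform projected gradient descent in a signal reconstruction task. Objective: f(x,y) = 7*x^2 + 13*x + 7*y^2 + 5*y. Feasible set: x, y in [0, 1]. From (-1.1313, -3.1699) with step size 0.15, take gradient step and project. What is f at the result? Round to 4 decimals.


Step 1: Compute gradient at (-1.1313, -3.1699).
grad_x = 2*7*-1.1313 + 13 = -2.8382
grad_y = 2*7*-3.1699 + 5 = -39.3786
Step 2: Gradient step.
x_raw = -1.1313 - 0.15*-2.8382 = -0.7056
y_raw = -3.1699 - 0.15*-39.3786 = 2.7369
Step 3: Project onto [0, 1].
x_proj = clip(-0.7056) = 0.0
y_proj = clip(2.7369) = 1.0
Step 4: Evaluate f.
f(0.0, 1.0) = 12.0


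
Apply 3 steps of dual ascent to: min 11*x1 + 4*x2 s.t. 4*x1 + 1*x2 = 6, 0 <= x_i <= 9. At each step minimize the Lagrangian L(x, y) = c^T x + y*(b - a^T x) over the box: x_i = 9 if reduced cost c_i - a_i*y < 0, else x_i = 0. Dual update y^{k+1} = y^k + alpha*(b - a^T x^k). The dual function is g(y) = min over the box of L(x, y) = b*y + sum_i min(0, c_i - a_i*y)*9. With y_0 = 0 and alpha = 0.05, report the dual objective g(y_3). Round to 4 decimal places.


Dual ascent for LP: min 11*x1 + 4*x2, 4*x1 + 1*x2 = 6, 0 <= x_i <= 9
Step 1: y^k = 0.0, reduced costs: (11.0, 4.0)
  x^k = (0.0, 0.0), subgradient = b - a^T x = 6.0
  y^{k+1} = 0.0 + 0.05*6.0 = 0.3
Step 2: y^k = 0.3, reduced costs: (9.8, 3.7)
  x^k = (0.0, 0.0), subgradient = b - a^T x = 6.0
  y^{k+1} = 0.3 + 0.05*6.0 = 0.6
Step 3: y^k = 0.6, reduced costs: (8.6, 3.4)
  x^k = (0.0, 0.0), subgradient = b - a^T x = 6.0
  y^{k+1} = 0.6 + 0.05*6.0 = 0.9
Dual objective at y_3 = 0.9: reduced costs (7.4, 3.1), box minimizer x = (0.0, 0.0)
g(y_3) = b*y + (c1 - a1*y)*x1 + (c2 - a2*y)*x2 = 6*0.9 + 7.4*0.0 + 3.1*0.0 = 5.4 + 0.0 + 0.0 = 5.4


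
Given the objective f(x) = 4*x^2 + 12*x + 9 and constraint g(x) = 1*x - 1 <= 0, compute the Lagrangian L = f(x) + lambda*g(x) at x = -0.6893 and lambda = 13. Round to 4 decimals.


Step 1: Evaluate f(x).
f(-0.6893) = 4*(-0.6893)^2 + 12*(-0.6893) + 9 = 2.6289
Step 2: Evaluate g(x).
g(-0.6893) = 1*-0.6893 - 1 = -1.6893
Step 3: Compute Lagrangian.
L = 2.6289 + 13*-1.6893 = -19.332


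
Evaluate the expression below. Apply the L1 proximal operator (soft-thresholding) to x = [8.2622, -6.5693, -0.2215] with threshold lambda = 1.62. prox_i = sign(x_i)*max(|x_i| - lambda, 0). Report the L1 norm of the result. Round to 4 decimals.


Soft-thresholding with lambda = 1.62:
prox(8.2622) = sign(8.2622)*max(|8.2622| - 1.62, 0) = 6.6422
prox(-6.5693) = sign(-6.5693)*max(|-6.5693| - 1.62, 0) = -4.9493
prox(-0.2215) = sign(-0.2215)*max(|-0.2215| - 1.62, 0) = 0.0
prox(x) = [6.6422, -4.9493, 0.0]
||prox(x)||_1 = 6.6422 + 4.9493 + 0.0 = 11.5915


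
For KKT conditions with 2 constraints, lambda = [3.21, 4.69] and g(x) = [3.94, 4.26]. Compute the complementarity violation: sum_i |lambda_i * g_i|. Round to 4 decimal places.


KKT complementary slackness check:
lambda_1 * g_1 = 3.21 * 3.94 = 12.6474
lambda_2 * g_2 = 4.69 * 4.26 = 19.9794
Total violation = 12.6474 + 19.9794 = 32.6268


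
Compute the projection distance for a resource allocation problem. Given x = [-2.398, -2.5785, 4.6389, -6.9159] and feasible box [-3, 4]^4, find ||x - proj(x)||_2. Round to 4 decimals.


Project each component onto [-3, 4].
clip(-2.398) = -2.398, clip(-2.5785) = -2.5785, clip(4.6389) = 4.0, clip(-6.9159) = -3.0
Projection = [-2.398, -2.5785, 4.0, -3.0]
Squared diffs: [0.0, 0.0, 0.4082, 15.3343]
Distance = sqrt(15.7425) = 3.9677


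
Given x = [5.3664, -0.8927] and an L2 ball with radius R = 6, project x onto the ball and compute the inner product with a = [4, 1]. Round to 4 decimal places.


Step 1: Compute ||x|| (intermediates to 6 decimals).
||x|| = sqrt(5.3664^2 + (-0.8927)^2) = 5.440144
Step 2: Project.
Since ||x|| <= R, proj = x (no scaling needed).
proj(x) = [5.3664, -0.8927]
Step 3: Dot product.
a^T * proj(x) = 4*5.3664 + 1*(-0.8927) = 20.5729


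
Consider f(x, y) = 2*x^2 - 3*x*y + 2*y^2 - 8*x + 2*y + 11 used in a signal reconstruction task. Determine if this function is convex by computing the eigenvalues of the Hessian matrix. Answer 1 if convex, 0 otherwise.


The Hessian of f(x,y) = 2*x^2 - 3*x*y + 2*y^2 - 8*x + 2*y + 11 is:
H = [[4, -3], [-3, 4]]
Trace = 4 + 4 = 8
Determinant = 4*4 - (-3)^2 = 7
Discriminant = (8)^2 - 4*7 = 36.0
Eigenvalues: lambda_1 = 1.0, lambda_2 = 7.0
The function is convex.

1


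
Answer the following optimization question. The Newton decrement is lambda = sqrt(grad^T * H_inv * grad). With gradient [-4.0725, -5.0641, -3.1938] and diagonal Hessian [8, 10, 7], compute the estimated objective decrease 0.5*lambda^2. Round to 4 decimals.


Step 1: H is diagonal, so H^(-1) * g = [-0.5091, -0.5064, -0.4563].
Step 2: g^T H^(-1) g = sum_i g_i^2 / H_ii
  = (-4.0725)^2/8 + (-5.0641)^2/10 + (-3.1938)^2/7
  = 2.0732 + 2.5645 + 1.4572 = 6.0949
Step 3: Objective decrease = 0.5 * g^T H^(-1) g = 3.0474


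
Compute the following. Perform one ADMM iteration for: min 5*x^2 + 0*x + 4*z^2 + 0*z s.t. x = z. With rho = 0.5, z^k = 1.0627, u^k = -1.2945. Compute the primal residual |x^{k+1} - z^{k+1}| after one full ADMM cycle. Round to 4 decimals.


ADMM iteration with rho = 0.5, z^k = 1.0627, u^k = -1.2945
Step 1: x-update.
Minimize 5*x^2 + 0*x + (0.5/2)*(x - 1.0627 - 1.2945)^2
FOC: (2*5 + 0.5)*x = 0 + 0.5*(1.0627 + 1.2945)
x^{k+1} = 0.1122
Step 2: z-update.
Minimize 4*z^2 + 0*z + (0.5/2)*(0.1122 - z - 1.2945)^2
FOC: (2*4 + 0.5)*z = 0 + 0.5*(0.1122 - 1.2945)
z^{k+1} = -0.0695
Step 3: u-update.
u^{k+1} = -1.2945 + 0.1122 + 0.0695 = -1.1127
Step 4: Primal residual = |0.1122 + 0.0695| = 0.1818


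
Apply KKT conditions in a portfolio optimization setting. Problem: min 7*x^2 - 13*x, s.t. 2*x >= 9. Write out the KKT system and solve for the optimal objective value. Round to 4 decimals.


Step 1: Try lambda = 0 (constraint inactive).
x_unc = 13/(2*7) = 0.9286
Check: 2*0.9286 = 1.8572 < 9 -- violated!
Step 2: Constraint must be active: 2*x = 9
x* = 9/2 = 4.5
lambda = (2*7*4.5 - 13)/2 = 25.0
Step 3: Compute optimal value.
f(x*) = 7*4.5^2 - 13*4.5 = 83.25


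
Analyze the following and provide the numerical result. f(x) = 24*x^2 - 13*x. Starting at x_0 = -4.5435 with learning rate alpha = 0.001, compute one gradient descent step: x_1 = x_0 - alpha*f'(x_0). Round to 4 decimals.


We compute the gradient at x_0 and apply the update.
f'(x) = 48*x - 13
f'(-4.5435) = 48*-4.5435 - 13 = -231.088
x_1 = -4.5435 - 0.001*-231.088 = -4.3124


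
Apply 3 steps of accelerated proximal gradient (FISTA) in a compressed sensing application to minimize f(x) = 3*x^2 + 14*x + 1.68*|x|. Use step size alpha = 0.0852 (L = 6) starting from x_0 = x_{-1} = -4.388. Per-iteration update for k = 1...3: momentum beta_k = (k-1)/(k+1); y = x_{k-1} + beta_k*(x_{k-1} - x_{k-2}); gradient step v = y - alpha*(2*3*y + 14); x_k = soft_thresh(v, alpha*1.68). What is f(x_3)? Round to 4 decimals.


FISTA on f(x) = 3*x^2 + 14*x + 1.68*|x|
L = 6, alpha = 0.0852
Iteration 1: beta = 0.0, y = -4.388 + 0.0*(-4.388 + 4.388) = -4.388
  grad(y) = -12.328, v = y - alpha*grad = -3.3377
  prox(v) = soft_thresh(-3.3377, 0.1431) = -3.1945
Iteration 2: beta = 0.3333, y = -3.1945 + 0.3333*(-3.1945 + 4.388) = -2.7967
  grad(y) = -2.7801, v = y - alpha*grad = -2.5598
  prox(v) = soft_thresh(-2.5598, 0.1431) = -2.4167
Iteration 3: beta = 0.5, y = -2.4167 + 0.5*(-2.4167 + 3.1945) = -2.0278
  grad(y) = 1.8334, v = y - alpha*grad = -2.184
  prox(v) = soft_thresh(-2.184, 0.1431) = -2.0408
f(x_3) = 3*(-2.0408)^2 + 14*(-2.0408) + 1.68*|-2.0408| = -12.6481


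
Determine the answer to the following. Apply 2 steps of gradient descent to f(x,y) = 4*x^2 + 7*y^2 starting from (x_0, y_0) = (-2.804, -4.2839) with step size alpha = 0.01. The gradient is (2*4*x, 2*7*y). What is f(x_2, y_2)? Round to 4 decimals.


Gradient descent on f(x,y) = 4*x^2 + 7*y^2.
Starting point: (-2.804, -4.2839), alpha = 0.01
Step 1: grad_x = 2*4*-2.804 = -22.432, grad_y = 2*7*-4.2839 = -59.9746
  x_1 = -2.804 - 0.01*-22.432 = -2.5797
  y_1 = -4.2839 - 0.01*-59.9746 = -3.6842
Step 2: grad_x = 2*4*-2.5797 = -20.6374, grad_y = 2*7*-3.6842 = -51.5782
  x_2 = -2.5797 - 0.01*-20.6374 = -2.3733
  y_2 = -3.6842 - 0.01*-51.5782 = -3.1684
f(-2.3733, -3.1684) = 4*(-2.3733)^2 + 7*(-3.1684)^2 = 92.8004


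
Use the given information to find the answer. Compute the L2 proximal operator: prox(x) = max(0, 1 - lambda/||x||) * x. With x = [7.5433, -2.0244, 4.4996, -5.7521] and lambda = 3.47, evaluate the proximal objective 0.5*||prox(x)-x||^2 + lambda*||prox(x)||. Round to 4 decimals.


Step 1: Compute ||x||.
||x|| = 10.6926
Step 2: Compute scaling factor.
scale = max(0, 1 - 3.47/10.6926) = 0.6755
Step 3: prox(x) = [5.0953, -1.3674, 3.0394, -3.8854]
||prox(x)|| = 7.2226
Step 4: Proximal objective.
0.5*||prox-x||^2 = 6.0205
lambda*||prox|| = 25.0624
Total = 31.083


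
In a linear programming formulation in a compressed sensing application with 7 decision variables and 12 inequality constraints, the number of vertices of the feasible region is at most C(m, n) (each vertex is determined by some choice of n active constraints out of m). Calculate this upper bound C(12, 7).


Each vertex corresponds to some choice of n active constraints out of m, so the number of vertices is at most C(m, n) = m! / (n!(m-n)!).
m = 12, n = 7
Numerator: 12 * 11 * 10 * 9 * 8 * 7 * 6
Denominator: 7! = 5040
C(12, 7) = 792


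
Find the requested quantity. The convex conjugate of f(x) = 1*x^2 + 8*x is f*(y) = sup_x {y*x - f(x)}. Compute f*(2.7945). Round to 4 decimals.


f*(y) = sup_x {y*x - a*x^2 - b*x} = sup_x {(y-b)*x - a*x^2}
FOC: (y - b) - 2a*x = 0 => x* = (y - b)/(2a)
x* = (2.7945 - 8)/(2*1) = -2.6028
f*(2.7945) = (y-b)^2/(4a) = (2.7945 - 8)^2/(4*1)
= 27.0972/4 = 6.7743


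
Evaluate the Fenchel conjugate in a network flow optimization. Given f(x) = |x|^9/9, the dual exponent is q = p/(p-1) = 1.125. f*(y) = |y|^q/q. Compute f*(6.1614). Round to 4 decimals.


The conjugate exponent q satisfies 1/p + 1/q = 1.
p = 9, so q = 9/(9 - 1) = 1.125
|y|^q = 6.1614^1.125 = 7.7337
f*(6.1614) = 7.7337 / 1.125 = 6.8744


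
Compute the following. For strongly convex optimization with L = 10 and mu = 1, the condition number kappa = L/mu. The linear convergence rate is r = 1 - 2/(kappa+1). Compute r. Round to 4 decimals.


Step 1: Compute the condition number.
kappa = L/mu = 10/1 = 10.0
Step 2: Compute the convergence rate.
r = 1 - 2/(kappa + 1) = 1 - 2*mu/(L + mu) = (L - mu)/(L + mu) = 9/11 = 0.8182


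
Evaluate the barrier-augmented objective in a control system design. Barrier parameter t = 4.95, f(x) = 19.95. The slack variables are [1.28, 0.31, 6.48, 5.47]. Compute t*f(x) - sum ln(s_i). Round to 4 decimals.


Step 1: Compute log-barrier.
ln values: [0.2469, -1.1712, 1.8687, 1.6993]
phi = -(0.2469 - 1.1712 + 1.8687 + 1.6993) = -2.6437
Step 2: Compute augmented objective.
t*f(x) = 4.95*19.95 = 98.7525
Total = 98.7525 - 2.6437 = 96.1088


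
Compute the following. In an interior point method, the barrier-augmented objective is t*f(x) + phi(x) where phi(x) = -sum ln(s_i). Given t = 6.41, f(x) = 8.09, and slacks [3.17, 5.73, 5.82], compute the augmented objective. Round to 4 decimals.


Step 1: Compute log-barrier.
ln values: [1.1537, 1.7457, 1.7613]
phi = -(1.1537 + 1.7457 + 1.7613) = -4.6607
Step 2: Compute augmented objective.
t*f(x) = 6.41*8.09 = 51.8569
Total = 51.8569 - 4.6607 = 47.1962


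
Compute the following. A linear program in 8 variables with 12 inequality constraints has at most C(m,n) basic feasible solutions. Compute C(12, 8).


Each vertex corresponds to some choice of n active constraints out of m, so the number of vertices is at most C(m, n) = m! / (n!(m-n)!).
m = 12, n = 8
Numerator: 12 * 11 * 10 * 9 * 8 * 7 * 6 * 5
Denominator: 8! = 40320
C(12, 8) = 495


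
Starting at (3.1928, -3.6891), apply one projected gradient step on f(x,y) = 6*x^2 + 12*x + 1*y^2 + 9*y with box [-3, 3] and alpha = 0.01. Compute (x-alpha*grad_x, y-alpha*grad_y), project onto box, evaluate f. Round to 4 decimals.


Step 1: Compute gradient at (3.1928, -3.6891).
grad_x = 2*6*3.1928 + 12 = 50.3136
grad_y = 2*1*-3.6891 + 9 = 1.6218
Step 2: Gradient step.
x_raw = 3.1928 - 0.01*50.3136 = 2.6897
y_raw = -3.6891 - 0.01*1.6218 = -3.7053
Step 3: Project onto [-3, 3].
x_proj = clip(2.6897) = 2.6897
y_proj = clip(-3.7053) = -3.0
Step 4: Evaluate f.
f(2.6897, -3.0) = 57.6817


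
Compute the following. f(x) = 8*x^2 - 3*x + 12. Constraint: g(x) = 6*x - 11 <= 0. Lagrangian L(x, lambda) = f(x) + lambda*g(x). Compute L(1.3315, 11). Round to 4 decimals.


Step 1: Evaluate f(x).
f(1.3315) = 8*1.3315^2 - 3*1.3315 + 12 = 22.1886
Step 2: Evaluate g(x).
g(1.3315) = 6*1.3315 - 11 = -3.011
Step 3: Compute Lagrangian.
L = 22.1886 + 11*-3.011 = -10.9324
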